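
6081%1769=774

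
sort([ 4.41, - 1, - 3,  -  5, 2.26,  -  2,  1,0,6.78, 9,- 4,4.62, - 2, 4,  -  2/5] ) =[  -  5, - 4,  -  3,-2,  -  2 , - 1,  -  2/5,0, 1,2.26, 4 , 4.41,4.62,6.78, 9] 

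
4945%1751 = 1443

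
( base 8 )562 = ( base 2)101110010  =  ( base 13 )226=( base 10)370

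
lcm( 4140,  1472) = 66240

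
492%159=15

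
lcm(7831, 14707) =602987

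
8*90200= 721600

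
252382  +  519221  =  771603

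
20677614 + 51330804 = 72008418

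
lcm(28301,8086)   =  56602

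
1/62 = 1/62= 0.02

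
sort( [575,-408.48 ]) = [ - 408.48, 575 ] 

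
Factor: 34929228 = 2^2* 3^1* 2910769^1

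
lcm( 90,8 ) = 360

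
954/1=954 = 954.00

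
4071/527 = 4071/527 =7.72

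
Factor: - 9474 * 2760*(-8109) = 2^4*3^4*5^1*17^1*23^1 * 53^1*1579^1 = 212036078160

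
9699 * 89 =863211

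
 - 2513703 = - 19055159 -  - 16541456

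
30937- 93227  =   - 62290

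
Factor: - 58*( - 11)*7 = 4466 = 2^1*7^1*11^1*29^1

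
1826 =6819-4993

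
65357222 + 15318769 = 80675991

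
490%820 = 490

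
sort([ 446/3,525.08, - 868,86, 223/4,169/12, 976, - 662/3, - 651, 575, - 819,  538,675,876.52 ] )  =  [ - 868, - 819, - 651, - 662/3,169/12, 223/4,86,446/3,  525.08, 538,575,  675,876.52, 976]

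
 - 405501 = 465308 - 870809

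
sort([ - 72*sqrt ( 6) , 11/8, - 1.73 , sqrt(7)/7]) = [ - 72*sqrt ( 6 ),- 1.73, sqrt ( 7)/7,  11/8]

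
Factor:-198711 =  - 3^2*22079^1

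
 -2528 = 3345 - 5873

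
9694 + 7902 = 17596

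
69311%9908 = 9863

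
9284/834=11+55/417= 11.13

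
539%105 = 14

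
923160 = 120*7693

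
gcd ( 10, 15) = 5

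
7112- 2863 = 4249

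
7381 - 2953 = 4428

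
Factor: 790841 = 31^1*97^1*263^1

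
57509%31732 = 25777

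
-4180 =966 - 5146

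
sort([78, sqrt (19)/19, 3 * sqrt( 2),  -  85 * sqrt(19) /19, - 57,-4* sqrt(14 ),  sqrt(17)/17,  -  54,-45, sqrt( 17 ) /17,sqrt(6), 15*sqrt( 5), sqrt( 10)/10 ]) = [-57,  -  54, - 45, - 85*sqrt ( 19 ) /19,  -  4 * sqrt(14 ), sqrt(19)/19, sqrt(17) /17, sqrt( 17 ) /17,sqrt(10 )/10,sqrt( 6 ), 3*sqrt( 2) , 15*sqrt(5 ), 78]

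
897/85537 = 39/3719 = 0.01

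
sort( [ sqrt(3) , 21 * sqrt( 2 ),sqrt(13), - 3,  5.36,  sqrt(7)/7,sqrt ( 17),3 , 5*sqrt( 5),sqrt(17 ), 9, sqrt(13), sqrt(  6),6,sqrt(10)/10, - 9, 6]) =[ - 9, - 3,  sqrt(10) /10,sqrt(7 ) /7,  sqrt( 3),sqrt(6), 3,  sqrt( 13), sqrt( 13),  sqrt( 17 ),  sqrt( 17), 5.36,6,6  ,  9,5*sqrt ( 5),21*sqrt(2)]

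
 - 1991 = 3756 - 5747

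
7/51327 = 7/51327=0.00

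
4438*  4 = 17752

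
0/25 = 0 = 0.00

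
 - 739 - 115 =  - 854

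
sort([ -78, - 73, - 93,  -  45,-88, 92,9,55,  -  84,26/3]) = [ - 93, - 88, - 84, - 78, - 73, - 45, 26/3,9,55, 92 ]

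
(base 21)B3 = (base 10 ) 234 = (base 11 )1a3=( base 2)11101010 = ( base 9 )280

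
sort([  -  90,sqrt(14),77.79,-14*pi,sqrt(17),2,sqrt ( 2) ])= [-90, - 14*pi,sqrt (2 ), 2 , sqrt (14 ), sqrt (17 ),77.79 ]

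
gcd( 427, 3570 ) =7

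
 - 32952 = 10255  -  43207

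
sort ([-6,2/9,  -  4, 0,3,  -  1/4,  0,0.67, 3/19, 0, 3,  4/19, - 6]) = [  -  6 ,  -  6, - 4, - 1/4, 0, 0, 0,3/19 , 4/19,2/9, 0.67, 3,3]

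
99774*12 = 1197288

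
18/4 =9/2 = 4.50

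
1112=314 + 798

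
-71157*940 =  - 66887580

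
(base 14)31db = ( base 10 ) 8621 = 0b10000110101101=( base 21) jbb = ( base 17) 1CE2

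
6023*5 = 30115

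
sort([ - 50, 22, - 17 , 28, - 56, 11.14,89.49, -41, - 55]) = [ - 56, - 55, - 50,-41, - 17,11.14,22,28, 89.49 ]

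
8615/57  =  8615/57 = 151.14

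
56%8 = 0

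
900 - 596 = 304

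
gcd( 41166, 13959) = 9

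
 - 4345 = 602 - 4947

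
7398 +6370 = 13768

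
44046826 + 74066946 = 118113772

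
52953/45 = 17651/15 = 1176.73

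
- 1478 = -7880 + 6402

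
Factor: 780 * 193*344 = 51785760 = 2^5*3^1*5^1*13^1*43^1*193^1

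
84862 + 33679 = 118541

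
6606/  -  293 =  - 6606/293 = - 22.55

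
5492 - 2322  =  3170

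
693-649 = 44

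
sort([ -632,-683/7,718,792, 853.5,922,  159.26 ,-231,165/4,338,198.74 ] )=[- 632,-231, - 683/7, 165/4, 159.26, 198.74,338, 718, 792,  853.5, 922 ] 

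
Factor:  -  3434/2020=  - 2^( - 1)*5^( - 1 ) * 17^1 = -17/10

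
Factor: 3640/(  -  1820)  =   - 2^1 =- 2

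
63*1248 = 78624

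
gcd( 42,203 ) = 7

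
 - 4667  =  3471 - 8138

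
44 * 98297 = 4325068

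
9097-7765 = 1332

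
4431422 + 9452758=13884180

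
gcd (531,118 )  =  59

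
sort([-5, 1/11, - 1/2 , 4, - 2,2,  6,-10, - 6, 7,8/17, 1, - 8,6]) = [ - 10, - 8, - 6,- 5, - 2, - 1/2,1/11,8/17, 1, 2, 4,  6,6,7]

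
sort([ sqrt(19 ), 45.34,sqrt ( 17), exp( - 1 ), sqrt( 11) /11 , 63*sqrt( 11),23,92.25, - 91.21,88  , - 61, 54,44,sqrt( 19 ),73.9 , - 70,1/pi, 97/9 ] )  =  [ - 91.21, - 70, -61, sqrt( 11 )/11, 1/pi,exp ( - 1),sqrt ( 17),sqrt(19 ),sqrt ( 19 ),97/9 , 23, 44, 45.34,54,73.9,88,92.25, 63*sqrt (11) ]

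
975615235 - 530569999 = 445045236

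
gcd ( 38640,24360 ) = 840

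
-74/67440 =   -  37/33720 =- 0.00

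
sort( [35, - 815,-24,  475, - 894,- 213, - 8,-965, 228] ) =[ - 965,  -  894, - 815, -213, - 24 , - 8, 35, 228, 475]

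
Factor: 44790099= 3^1*73^1*204521^1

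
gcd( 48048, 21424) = 208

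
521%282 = 239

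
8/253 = 8/253 =0.03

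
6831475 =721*9475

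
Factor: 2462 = 2^1 * 1231^1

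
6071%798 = 485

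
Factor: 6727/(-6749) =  - 7^1*17^(- 1 )*31^2*397^( - 1)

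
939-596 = 343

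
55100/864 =13775/216  =  63.77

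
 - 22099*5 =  - 110495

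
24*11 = 264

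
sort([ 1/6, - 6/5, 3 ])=[ - 6/5, 1/6, 3] 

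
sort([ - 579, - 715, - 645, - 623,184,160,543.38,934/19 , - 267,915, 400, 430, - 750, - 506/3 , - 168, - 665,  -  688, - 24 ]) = [ - 750,  -  715, - 688 , - 665, - 645, - 623, - 579, - 267,-506/3, - 168, - 24,934/19,160,184, 400,  430,543.38,915 ]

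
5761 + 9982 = 15743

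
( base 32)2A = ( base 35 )24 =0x4A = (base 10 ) 74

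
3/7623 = 1/2541 = 0.00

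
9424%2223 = 532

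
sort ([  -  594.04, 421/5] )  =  [  -  594.04, 421/5 ]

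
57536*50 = 2876800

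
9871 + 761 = 10632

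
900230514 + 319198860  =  1219429374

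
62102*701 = 43533502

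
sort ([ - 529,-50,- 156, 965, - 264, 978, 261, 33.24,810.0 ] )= [ - 529,-264,  -  156, - 50, 33.24,261, 810.0, 965, 978]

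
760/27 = 28 + 4/27 = 28.15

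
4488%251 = 221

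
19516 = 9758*2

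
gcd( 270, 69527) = 1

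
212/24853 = 212/24853  =  0.01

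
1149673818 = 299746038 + 849927780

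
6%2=0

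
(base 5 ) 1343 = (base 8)337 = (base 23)9G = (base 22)A3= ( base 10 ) 223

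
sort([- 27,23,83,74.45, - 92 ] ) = [ - 92, - 27,23, 74.45,83 ]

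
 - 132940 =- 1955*68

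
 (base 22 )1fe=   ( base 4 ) 30330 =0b1100111100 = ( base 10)828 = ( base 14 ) 432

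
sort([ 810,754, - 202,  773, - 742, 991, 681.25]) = [-742, - 202, 681.25, 754,  773, 810, 991] 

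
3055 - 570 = 2485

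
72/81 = 8/9 = 0.89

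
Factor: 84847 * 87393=3^1*7^1 * 17^1 * 23^1*31^1*29131^1 = 7415033871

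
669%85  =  74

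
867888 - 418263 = 449625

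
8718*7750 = 67564500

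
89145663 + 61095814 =150241477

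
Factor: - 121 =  - 11^2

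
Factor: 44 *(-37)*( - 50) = 2^3 * 5^2*11^1*37^1 = 81400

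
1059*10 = 10590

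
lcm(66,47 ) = 3102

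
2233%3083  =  2233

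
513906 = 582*883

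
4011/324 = 12+41/108 = 12.38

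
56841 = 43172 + 13669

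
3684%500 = 184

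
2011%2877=2011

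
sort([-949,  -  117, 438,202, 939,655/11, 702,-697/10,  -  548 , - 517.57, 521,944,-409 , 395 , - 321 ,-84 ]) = [  -  949 , - 548,-517.57,  -  409 ,-321 , - 117, - 84,-697/10 , 655/11 , 202, 395,438,521,702, 939, 944 ]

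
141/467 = 141/467 = 0.30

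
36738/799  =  45 + 783/799=45.98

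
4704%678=636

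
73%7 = 3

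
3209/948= 3209/948= 3.39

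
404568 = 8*50571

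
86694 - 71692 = 15002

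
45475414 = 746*60959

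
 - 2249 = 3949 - 6198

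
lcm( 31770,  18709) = 1683810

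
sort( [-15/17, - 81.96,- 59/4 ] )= [ - 81.96, - 59/4, - 15/17 ] 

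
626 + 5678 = 6304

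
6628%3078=472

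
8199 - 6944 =1255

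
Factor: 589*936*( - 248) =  - 2^6*3^2 * 13^1*19^1 *31^2 = - 136723392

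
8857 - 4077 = 4780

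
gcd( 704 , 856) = 8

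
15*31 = 465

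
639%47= 28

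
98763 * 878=86713914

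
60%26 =8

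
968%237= 20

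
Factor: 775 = 5^2*31^1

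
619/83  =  7 + 38/83 = 7.46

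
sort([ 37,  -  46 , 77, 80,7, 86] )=[ - 46,7, 37, 77, 80,86]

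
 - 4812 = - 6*802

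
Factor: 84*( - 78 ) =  - 6552 = - 2^3*3^2*7^1* 13^1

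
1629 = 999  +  630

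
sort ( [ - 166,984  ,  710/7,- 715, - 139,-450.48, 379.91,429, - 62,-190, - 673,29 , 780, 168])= [-715, - 673, - 450.48 , - 190, - 166,- 139, - 62, 29,710/7,168,379.91,  429 , 780,984 ] 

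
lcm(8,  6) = 24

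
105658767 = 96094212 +9564555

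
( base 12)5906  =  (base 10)9942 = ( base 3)111122020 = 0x26d6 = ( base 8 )23326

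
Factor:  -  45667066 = -2^1*17^1 *67^1*20047^1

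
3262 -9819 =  - 6557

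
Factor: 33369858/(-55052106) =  - 5561643/9175351 = - 3^1*71^1*26111^1*9175351^(-1)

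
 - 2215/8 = - 2215/8  =  - 276.88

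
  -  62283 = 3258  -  65541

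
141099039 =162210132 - 21111093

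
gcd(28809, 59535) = 27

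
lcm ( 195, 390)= 390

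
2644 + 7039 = 9683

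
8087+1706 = 9793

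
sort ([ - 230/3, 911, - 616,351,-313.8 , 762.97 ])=[ - 616, - 313.8,-230/3, 351,  762.97, 911] 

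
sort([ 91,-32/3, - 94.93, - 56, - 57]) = [ - 94.93 , - 57, - 56, - 32/3,91]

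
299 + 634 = 933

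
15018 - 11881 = 3137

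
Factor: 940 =2^2*5^1*47^1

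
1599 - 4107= - 2508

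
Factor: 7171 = 71^1*101^1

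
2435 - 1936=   499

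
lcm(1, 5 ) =5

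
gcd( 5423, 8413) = 1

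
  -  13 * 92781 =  - 1206153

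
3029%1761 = 1268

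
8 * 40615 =324920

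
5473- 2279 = 3194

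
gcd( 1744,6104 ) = 872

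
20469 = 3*6823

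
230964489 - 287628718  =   - 56664229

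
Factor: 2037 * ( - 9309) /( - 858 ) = 2^( - 1 ) *3^1 * 7^1*11^( - 1)*13^( - 1 ) * 29^1 * 97^1*107^1= 6320811/286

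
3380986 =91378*37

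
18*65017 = 1170306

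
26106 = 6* 4351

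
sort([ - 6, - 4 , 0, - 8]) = [ - 8,-6,- 4,0 ]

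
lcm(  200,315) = 12600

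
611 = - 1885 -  - 2496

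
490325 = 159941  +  330384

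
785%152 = 25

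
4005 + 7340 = 11345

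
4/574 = 2/287 = 0.01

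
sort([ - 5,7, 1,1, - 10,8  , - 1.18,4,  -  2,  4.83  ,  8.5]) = [ - 10, - 5, - 2 , - 1.18 , 1,1 , 4,4.83,  7,8,8.5]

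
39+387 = 426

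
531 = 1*531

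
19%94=19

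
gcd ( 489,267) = 3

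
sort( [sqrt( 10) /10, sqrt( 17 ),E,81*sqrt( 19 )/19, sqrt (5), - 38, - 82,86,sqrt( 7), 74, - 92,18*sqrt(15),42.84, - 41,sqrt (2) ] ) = [ - 92,  -  82, - 41, - 38, sqrt (10) /10 , sqrt( 2),sqrt( 5 ) , sqrt( 7),E,sqrt(17),81*sqrt( 19)/19, 42.84,18*sqrt( 15),74,86]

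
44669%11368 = 10565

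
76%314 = 76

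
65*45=2925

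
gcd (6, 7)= 1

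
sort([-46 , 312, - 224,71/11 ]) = [ - 224, - 46,71/11, 312] 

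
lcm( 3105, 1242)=6210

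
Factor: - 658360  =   - 2^3*5^1  *109^1*151^1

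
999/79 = 12 + 51/79 = 12.65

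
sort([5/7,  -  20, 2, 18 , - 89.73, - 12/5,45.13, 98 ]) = [ - 89.73,-20, - 12/5,5/7, 2,18, 45.13,98]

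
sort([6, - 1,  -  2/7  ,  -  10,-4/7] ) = [  -  10, - 1,  -  4/7, - 2/7, 6] 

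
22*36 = 792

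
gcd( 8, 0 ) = 8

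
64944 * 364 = 23639616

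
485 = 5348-4863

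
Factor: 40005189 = 3^2 * 7^1*635003^1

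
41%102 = 41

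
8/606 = 4/303 =0.01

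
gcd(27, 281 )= 1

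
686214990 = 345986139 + 340228851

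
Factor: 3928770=2^1*3^3 * 5^1 * 14551^1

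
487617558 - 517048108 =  - 29430550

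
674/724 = 337/362=0.93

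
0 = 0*9317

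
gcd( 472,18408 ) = 472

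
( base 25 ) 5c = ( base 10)137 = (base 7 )254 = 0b10001001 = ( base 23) 5m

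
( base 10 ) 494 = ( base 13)2C0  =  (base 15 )22E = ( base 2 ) 111101110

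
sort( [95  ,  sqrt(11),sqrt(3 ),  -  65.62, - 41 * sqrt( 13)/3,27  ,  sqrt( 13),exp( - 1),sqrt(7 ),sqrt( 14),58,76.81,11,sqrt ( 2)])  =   [-65.62, - 41*sqrt( 13 ) /3,exp( - 1 ),sqrt(2),sqrt( 3) , sqrt(7 ),sqrt(11),sqrt( 13 ),sqrt(14 ), 11, 27,58,76.81,95]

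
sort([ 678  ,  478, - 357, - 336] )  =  [ -357,-336,  478, 678 ]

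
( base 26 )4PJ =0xd2d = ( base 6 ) 23341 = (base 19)96a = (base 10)3373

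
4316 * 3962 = 17099992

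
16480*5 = 82400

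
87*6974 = 606738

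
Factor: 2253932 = 2^2 * 19^1  *  47^1*631^1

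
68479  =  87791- 19312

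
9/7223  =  9/7223=0.00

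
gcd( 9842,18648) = 518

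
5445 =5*1089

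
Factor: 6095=5^1*23^1*53^1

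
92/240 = 23/60= 0.38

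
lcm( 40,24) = 120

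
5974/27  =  5974/27 = 221.26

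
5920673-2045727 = 3874946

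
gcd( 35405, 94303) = 1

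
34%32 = 2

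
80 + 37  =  117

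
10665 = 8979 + 1686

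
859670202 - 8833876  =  850836326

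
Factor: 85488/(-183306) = -104/223 = - 2^3* 13^1*223^( - 1)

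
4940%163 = 50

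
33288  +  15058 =48346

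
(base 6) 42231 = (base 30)6A7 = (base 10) 5707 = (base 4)1121023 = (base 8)13113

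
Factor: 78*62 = 4836 = 2^2*3^1*13^1 * 31^1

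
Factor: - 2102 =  - 2^1 * 1051^1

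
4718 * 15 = 70770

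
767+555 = 1322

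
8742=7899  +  843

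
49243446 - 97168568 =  - 47925122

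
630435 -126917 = 503518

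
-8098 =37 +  - 8135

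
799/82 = 9 + 61/82=   9.74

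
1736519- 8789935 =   -  7053416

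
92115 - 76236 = 15879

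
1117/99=11 + 28/99   =  11.28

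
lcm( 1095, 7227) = 36135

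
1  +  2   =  3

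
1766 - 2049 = -283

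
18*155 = 2790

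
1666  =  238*7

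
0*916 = 0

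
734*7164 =5258376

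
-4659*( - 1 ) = 4659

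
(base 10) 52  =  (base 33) 1j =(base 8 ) 64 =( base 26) 20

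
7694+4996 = 12690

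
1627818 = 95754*17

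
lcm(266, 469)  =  17822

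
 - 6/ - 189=2/63=0.03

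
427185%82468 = 14845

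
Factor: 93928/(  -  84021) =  - 2^3*3^ ( - 1 )*7^( -1)*59^1*199^1*4001^( - 1 )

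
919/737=1 + 182/737  =  1.25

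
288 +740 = 1028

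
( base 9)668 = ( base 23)10j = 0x224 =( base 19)19G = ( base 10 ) 548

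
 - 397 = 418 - 815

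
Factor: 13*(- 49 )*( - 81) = 3^4 * 7^2 * 13^1 = 51597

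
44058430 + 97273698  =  141332128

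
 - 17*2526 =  - 42942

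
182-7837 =-7655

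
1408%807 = 601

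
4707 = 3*1569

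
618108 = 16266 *38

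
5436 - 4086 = 1350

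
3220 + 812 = 4032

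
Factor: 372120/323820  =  2^1*3^(  -  1)*257^( - 1)*443^1 = 886/771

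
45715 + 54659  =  100374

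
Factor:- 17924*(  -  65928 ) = 2^5*3^1 * 41^1 * 67^1*4481^1 =1181693472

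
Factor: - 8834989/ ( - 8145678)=2^(  -  1)*3^( -1)*139^(-1)* 9767^(-1 )*8834989^1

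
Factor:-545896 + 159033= - 59^1*79^1*83^1 = -  386863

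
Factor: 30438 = 2^1*3^2 * 19^1 * 89^1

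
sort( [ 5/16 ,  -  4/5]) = [ - 4/5,5/16]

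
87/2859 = 29/953 = 0.03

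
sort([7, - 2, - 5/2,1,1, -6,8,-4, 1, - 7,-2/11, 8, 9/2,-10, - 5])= [  -  10, - 7, - 6, - 5, -4,-5/2, - 2, - 2/11, 1,1,1 , 9/2,7,8,8]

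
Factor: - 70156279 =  - 23^1*353^1*8641^1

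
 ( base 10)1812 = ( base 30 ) 20c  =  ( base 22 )3G8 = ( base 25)2MC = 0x714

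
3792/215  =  17 + 137/215 = 17.64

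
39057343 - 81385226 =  - 42327883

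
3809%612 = 137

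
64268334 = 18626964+45641370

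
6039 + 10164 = 16203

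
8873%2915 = 128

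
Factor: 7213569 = 3^1*11^1*79^1*2767^1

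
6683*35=233905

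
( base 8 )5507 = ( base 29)3cg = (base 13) 1411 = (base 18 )8G7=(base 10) 2887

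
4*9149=36596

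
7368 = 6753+615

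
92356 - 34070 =58286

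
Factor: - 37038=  - 2^1*3^1*6173^1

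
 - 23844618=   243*(  -  98126)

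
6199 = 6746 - 547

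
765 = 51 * 15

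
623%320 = 303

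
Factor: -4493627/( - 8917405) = 5^(  -  1)*7^ ( - 1 )*17^1*254783^(-1 ) *264331^1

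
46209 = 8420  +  37789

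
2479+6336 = 8815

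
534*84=44856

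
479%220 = 39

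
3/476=3/476 = 0.01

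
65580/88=16395/22 = 745.23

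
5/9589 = 5/9589 =0.00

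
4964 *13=64532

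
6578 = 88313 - 81735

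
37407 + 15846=53253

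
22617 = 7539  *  3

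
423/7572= 141/2524 = 0.06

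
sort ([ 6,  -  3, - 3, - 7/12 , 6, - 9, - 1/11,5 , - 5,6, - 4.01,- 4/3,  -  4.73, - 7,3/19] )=[ - 9, - 7, - 5, - 4.73, - 4.01, - 3  ,  -  3,-4/3,-7/12, - 1/11,  3/19 , 5,  6,6 , 6]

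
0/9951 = 0=0.00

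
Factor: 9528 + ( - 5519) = 4009 = 19^1*211^1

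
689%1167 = 689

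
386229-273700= 112529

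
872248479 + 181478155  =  1053726634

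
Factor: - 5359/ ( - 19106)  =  23/82   =  2^ ( -1 ) * 23^1*41^( - 1 ) 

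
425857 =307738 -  -118119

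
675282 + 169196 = 844478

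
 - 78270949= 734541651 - 812812600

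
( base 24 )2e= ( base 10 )62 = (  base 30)22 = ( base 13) 4a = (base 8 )76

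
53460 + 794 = 54254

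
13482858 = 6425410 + 7057448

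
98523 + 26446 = 124969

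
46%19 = 8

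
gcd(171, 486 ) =9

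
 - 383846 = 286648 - 670494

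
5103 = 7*729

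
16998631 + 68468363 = 85466994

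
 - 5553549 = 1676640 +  - 7230189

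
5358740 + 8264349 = 13623089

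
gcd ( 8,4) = 4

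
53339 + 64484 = 117823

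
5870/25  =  234 + 4/5=   234.80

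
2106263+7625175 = 9731438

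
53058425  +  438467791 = 491526216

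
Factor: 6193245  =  3^1*5^1*37^1*11159^1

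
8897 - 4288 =4609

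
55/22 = 2+1/2 = 2.50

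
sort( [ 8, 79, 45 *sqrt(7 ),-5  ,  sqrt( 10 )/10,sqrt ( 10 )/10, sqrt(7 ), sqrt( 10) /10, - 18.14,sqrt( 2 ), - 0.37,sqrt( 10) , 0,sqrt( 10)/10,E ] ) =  [- 18.14,- 5, - 0.37,0,  sqrt( 10 ) /10,  sqrt( 10 ) /10,sqrt(10)/10, sqrt( 10) /10,sqrt (2 ),sqrt ( 7), E, sqrt(10 ), 8,79,45 * sqrt( 7)]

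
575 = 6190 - 5615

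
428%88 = 76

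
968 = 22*44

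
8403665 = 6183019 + 2220646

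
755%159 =119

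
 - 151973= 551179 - 703152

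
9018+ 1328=10346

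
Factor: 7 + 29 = 2^2 * 3^2 = 36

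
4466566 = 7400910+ - 2934344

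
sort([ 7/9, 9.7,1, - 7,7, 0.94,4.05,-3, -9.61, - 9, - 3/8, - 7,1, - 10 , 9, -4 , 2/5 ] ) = [ - 10, - 9.61, - 9, - 7, - 7, - 4, - 3, - 3/8, 2/5 , 7/9,0.94, 1, 1, 4.05,7  ,  9,9.7]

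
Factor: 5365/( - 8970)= -2^( - 1)*3^( - 1) * 13^( - 1)*23^(-1)*29^1*37^1  =  - 1073/1794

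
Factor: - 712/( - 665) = 2^3*5^ (  -  1)*7^ ( - 1)*19^( - 1)*89^1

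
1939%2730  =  1939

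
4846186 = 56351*86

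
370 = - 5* (-74 )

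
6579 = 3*2193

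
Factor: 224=2^5*7^1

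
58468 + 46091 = 104559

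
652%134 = 116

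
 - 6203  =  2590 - 8793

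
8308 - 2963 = 5345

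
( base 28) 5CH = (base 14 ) 17B3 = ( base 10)4273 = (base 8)10261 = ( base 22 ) 8I5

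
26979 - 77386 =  - 50407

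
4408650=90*48985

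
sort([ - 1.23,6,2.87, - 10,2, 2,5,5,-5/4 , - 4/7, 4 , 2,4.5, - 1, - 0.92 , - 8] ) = [ - 10 , - 8, - 5/4, - 1.23, - 1, - 0.92, - 4/7,2, 2 , 2,2.87, 4,4.5 , 5 , 5,6] 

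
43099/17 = 2535  +  4/17 = 2535.24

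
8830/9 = 981 + 1/9 =981.11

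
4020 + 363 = 4383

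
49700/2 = 24850 = 24850.00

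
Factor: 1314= 2^1*3^2*73^1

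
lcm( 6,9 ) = 18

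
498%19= 4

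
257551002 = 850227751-592676749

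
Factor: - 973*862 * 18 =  - 2^2 * 3^2*7^1*139^1*431^1 = -15097068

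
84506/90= 42253/45 = 938.96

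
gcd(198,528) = 66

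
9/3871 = 9/3871 =0.00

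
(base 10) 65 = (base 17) 3E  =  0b1000001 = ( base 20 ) 35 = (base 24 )2h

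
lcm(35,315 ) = 315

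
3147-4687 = -1540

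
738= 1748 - 1010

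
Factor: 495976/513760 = 2^(-2) * 5^( - 1)*13^(- 1)*251^1 =251/260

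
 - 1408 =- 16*88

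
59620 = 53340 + 6280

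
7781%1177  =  719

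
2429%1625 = 804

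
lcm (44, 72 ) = 792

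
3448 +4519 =7967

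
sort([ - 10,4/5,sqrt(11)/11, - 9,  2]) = [ - 10, -9,sqrt(11)/11,4/5,2]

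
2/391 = 2/391 = 0.01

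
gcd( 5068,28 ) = 28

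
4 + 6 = 10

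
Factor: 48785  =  5^1*11^1 * 887^1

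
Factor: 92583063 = 3^2* 1301^1*7907^1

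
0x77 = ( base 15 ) 7E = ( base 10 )119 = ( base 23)54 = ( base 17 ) 70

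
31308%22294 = 9014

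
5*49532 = 247660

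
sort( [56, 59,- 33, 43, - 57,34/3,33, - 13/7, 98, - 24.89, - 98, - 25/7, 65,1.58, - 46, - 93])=[ - 98 ,-93, - 57 , - 46, - 33, - 24.89, - 25/7 , - 13/7,1.58, 34/3 , 33, 43, 56,59,65, 98]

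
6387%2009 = 360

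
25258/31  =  814 + 24/31 = 814.77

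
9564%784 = 156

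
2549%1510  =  1039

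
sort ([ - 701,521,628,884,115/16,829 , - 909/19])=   [  -  701, - 909/19,115/16,521, 628, 829, 884 ] 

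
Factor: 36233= 19^1*1907^1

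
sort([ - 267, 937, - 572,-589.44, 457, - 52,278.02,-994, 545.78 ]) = [- 994, - 589.44, - 572,  -  267, - 52, 278.02, 457, 545.78,  937]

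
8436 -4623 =3813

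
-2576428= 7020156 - 9596584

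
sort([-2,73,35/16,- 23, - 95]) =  [ - 95,-23, -2,  35/16, 73 ] 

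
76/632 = 19/158 = 0.12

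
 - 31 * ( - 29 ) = 899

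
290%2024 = 290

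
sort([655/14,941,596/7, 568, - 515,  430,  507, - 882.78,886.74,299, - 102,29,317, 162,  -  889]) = [  -  889, - 882.78, - 515 , - 102,29,655/14, 596/7,162, 299,317, 430,507,568,886.74,  941] 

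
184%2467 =184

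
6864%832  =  208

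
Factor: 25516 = 2^2 * 6379^1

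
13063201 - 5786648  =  7276553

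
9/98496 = 1/10944 = 0.00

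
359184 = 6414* 56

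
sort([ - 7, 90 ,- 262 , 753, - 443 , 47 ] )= [ -443, - 262, - 7,  47,90, 753 ] 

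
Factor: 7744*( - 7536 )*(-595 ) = 34723476480 = 2^10*3^1 * 5^1*7^1*11^2*17^1*157^1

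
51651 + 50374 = 102025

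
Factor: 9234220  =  2^2*5^1*397^1*1163^1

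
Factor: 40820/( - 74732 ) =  - 65/119 = - 5^1*7^( - 1 )*13^1*17^( - 1 )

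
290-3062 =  - 2772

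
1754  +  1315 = 3069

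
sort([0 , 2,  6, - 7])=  [- 7,  0  ,  2,6]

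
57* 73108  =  4167156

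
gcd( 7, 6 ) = 1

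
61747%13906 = 6123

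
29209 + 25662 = 54871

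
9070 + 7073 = 16143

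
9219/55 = 9219/55 = 167.62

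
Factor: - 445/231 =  - 3^( - 1 )*5^1*7^( - 1)*11^ ( - 1)*89^1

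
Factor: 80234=2^1 * 7^1*11^1*521^1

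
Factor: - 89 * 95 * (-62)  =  524210 = 2^1*5^1*  19^1 * 31^1*89^1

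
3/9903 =1/3301= 0.00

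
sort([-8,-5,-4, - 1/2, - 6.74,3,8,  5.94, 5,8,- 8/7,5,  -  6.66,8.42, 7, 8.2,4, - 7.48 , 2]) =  [ - 8, - 7.48,-6.74, - 6.66, - 5,  -  4, - 8/7, - 1/2,2,3 , 4,5 , 5,5.94,7,8 , 8,8.2,8.42 ]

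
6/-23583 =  - 1 + 7859/7861 = - 0.00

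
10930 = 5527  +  5403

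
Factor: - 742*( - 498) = 2^2*3^1 *7^1*53^1*83^1 = 369516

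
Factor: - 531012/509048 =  - 2^ ( - 1 )*3^1*137^1*197^( - 1)= - 411/394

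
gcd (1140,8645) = 95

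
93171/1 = 93171 = 93171.00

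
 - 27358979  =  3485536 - 30844515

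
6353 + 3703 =10056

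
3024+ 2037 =5061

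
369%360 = 9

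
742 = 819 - 77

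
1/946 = 1/946 = 0.00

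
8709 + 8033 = 16742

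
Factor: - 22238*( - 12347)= 2^1*11119^1 * 12347^1 = 274572586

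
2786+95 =2881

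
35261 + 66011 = 101272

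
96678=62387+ 34291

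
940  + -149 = 791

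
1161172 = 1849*628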